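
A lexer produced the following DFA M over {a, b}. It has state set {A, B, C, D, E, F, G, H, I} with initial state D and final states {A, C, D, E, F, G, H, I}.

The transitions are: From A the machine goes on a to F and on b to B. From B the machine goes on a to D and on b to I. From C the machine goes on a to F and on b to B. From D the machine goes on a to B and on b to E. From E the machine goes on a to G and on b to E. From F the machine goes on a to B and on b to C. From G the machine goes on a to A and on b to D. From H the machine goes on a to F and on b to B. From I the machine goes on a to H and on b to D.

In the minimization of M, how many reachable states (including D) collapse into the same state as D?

1

Every state is reachable, so we keep all 9.
Initial partition by acceptance: {A,C,D,E,F,G,H,I} | {B}.
On input a, block {A,C,D,E,F,G,H,I} splits into {A,C,E,G,H,I} and {D,F}.
Split {A,C,E,G,H,I} by δ(·,a) → {A,C,H} and {E,G,I}.
On input b, block {D,F} splits into {D} and {F}.
Split {E,G,I} by δ(·,a) → {G,I} and {E}.
No further refinement is possible. Final partition (6 blocks): {A,C,H} | {B} | {D} | {G,I} | {F} | {E}.
State D belongs to the block {D}, which has 1 states.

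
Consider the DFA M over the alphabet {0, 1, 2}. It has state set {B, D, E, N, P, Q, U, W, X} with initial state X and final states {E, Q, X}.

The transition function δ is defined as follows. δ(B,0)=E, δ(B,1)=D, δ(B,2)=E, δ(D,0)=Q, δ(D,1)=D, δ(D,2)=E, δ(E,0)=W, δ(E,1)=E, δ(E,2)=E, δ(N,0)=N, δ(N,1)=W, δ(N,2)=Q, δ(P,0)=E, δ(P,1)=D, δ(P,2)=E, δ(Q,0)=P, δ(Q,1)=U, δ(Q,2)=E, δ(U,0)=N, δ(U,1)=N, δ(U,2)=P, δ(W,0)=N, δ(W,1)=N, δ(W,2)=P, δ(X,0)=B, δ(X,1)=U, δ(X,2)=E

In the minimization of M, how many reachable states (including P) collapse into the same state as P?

2

Initial partition by acceptance: {E,Q,X} | {B,D,N,P,U,W}.
On input 1, block {E,Q,X} splits into {Q,X} and {E}.
On input 0, block {B,D,N,P,U,W} splits into {N,U,W} and {B,P} and {D}.
Refine {N,U,W} on symbol 2: members go to different blocks, giving {U,W} and {N}.
No further refinement is possible. Final partition (6 blocks): {Q,X} | {U,W} | {E} | {B,P} | {D} | {N}.
The equivalence class containing P is {B,P}, of size 2.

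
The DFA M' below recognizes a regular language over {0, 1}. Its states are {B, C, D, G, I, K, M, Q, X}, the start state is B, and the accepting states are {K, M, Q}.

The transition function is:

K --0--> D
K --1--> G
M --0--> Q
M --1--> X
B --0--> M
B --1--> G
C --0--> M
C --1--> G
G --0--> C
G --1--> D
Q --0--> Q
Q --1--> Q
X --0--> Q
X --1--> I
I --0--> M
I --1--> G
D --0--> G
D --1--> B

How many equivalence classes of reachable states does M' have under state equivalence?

States {K} cannot be reached from the start state, so discard them.
Initial partition by acceptance: {M,Q} | {B,C,D,G,I,X}.
On input 1, block {M,Q} splits into {Q} and {M}.
On input 0, block {B,C,D,G,I,X} splits into {B,C,I} and {D,G} and {X}.
On input 0, block {D,G} splits into {G} and {D}.
The partition is now stable with 6 blocks: {Q} | {B,C,I} | {M} | {G} | {X} | {D}.

6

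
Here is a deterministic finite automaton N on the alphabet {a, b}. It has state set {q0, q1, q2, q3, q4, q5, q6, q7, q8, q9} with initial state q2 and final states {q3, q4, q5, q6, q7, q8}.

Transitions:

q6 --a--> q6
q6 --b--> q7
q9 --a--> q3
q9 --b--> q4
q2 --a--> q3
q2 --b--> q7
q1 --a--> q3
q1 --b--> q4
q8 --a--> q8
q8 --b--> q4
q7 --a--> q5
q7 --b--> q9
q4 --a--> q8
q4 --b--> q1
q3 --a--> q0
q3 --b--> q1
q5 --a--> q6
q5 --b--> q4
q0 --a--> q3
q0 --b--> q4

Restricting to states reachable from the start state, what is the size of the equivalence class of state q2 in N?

4

P0 = {q3,q4,q5,q6,q7,q8} | {q0,q1,q2,q9}.
Split {q3,q4,q5,q6,q7,q8} by δ(·,a) → {q4,q5,q6,q7,q8} and {q3}.
Split {q4,q5,q6,q7,q8} by δ(·,b) → {q5,q6,q8} and {q4,q7}.
No further refinement is possible. Final partition (4 blocks): {q5,q6,q8} | {q0,q1,q2,q9} | {q3} | {q4,q7}.
The equivalence class containing q2 is {q0,q1,q2,q9}, of size 4.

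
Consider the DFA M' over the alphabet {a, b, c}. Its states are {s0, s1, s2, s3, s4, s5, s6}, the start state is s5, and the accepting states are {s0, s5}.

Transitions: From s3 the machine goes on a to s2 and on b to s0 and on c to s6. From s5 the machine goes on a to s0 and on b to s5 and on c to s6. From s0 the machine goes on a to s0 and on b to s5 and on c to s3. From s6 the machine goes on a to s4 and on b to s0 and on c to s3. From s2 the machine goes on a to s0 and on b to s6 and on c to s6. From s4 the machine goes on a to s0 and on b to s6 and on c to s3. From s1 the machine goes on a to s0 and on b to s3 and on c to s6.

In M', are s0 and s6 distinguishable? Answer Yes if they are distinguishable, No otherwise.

Yes

States {s1} cannot be reached from the start state, so discard them.
Initial partition by acceptance: {s0,s5} | {s2,s3,s4,s6}.
Split {s2,s3,s4,s6} by δ(·,a) → {s2,s4} and {s3,s6}.
No further refinement is possible. Final partition (3 blocks): {s0,s5} | {s2,s4} | {s3,s6}.
s0 and s6 end up in different blocks, so they are distinguishable. For instance, the string 'ε' is accepted from only s0.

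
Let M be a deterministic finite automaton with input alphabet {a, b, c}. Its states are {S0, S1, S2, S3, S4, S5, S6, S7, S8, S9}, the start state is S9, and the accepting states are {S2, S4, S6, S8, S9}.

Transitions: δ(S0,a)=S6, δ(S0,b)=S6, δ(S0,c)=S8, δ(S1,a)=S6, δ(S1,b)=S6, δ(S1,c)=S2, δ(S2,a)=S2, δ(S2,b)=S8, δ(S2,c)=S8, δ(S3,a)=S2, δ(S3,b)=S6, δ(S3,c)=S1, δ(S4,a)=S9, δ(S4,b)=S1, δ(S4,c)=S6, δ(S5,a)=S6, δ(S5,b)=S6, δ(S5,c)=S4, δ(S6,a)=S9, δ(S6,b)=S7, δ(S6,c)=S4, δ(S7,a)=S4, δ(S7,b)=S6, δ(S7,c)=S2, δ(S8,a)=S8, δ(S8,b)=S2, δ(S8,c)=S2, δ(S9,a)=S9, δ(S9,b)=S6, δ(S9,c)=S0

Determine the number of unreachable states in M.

BFS from S9 reaches {S0, S1, S2, S4, S6, S7, S8, S9}; the 2 state(s) S3, S5 are never visited.

2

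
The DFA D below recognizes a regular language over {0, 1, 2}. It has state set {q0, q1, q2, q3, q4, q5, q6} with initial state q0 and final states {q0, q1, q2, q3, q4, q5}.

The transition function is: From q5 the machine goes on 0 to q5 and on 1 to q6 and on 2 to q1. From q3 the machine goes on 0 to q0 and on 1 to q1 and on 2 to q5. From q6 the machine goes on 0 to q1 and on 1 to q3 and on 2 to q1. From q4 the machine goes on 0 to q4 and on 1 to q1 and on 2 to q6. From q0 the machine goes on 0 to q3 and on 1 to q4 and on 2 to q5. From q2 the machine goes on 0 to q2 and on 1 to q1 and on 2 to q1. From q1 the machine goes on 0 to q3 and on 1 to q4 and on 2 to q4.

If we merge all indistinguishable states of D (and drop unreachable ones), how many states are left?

First remove the unreachable states {q2}; 6 states remain.
P0 = {q0,q1,q3,q4,q5} | {q6}.
On input 1, block {q0,q1,q3,q4,q5} splits into {q0,q1,q3,q4} and {q5}.
Split {q0,q1,q3,q4} by δ(·,2) → {q0,q3} and {q1} and {q4}.
Split {q0,q3} by δ(·,1) → {q0} and {q3}.
Stable partition: {q0} | {q6} | {q5} | {q1} | {q4} | {q3} — 6 equivalence classes.

6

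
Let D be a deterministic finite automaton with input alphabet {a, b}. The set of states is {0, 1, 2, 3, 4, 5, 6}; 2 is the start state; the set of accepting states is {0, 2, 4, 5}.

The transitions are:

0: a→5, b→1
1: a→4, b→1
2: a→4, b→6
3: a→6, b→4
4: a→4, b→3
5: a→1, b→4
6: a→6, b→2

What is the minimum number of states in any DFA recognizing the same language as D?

2

Reachable states from the start: {2,3,4,6}. Unreachable: {0,1,5} — drop them.
Start with accepting vs non-accepting: {2,4} | {3,6}.
No further refinement is possible. Final partition (2 blocks): {2,4} | {3,6}.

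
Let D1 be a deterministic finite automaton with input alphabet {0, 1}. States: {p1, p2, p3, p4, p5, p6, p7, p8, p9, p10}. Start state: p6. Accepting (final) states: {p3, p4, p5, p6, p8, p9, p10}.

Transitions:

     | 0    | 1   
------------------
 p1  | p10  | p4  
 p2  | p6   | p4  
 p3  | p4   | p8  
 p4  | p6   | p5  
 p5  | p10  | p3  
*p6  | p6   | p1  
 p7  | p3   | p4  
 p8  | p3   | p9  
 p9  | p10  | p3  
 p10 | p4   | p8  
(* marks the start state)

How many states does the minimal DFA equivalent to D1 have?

6

Reachable states from the start: {p1,p3,p4,p5,p6,p8,p9,p10}. Unreachable: {p2,p7} — drop them.
P0 = {p3,p4,p5,p6,p8,p9,p10} | {p1}.
On input 1, block {p3,p4,p5,p6,p8,p9,p10} splits into {p3,p4,p5,p8,p9,p10} and {p6}.
Split {p3,p4,p5,p8,p9,p10} by δ(·,0) → {p3,p5,p8,p9,p10} and {p4}.
Refine {p3,p5,p8,p9,p10} on symbol 0: members go to different blocks, giving {p5,p8,p9} and {p3,p10}.
On input 1, block {p5,p8,p9} splits into {p5,p9} and {p8}.
The partition is now stable with 6 blocks: {p5,p9} | {p1} | {p6} | {p4} | {p3,p10} | {p8}.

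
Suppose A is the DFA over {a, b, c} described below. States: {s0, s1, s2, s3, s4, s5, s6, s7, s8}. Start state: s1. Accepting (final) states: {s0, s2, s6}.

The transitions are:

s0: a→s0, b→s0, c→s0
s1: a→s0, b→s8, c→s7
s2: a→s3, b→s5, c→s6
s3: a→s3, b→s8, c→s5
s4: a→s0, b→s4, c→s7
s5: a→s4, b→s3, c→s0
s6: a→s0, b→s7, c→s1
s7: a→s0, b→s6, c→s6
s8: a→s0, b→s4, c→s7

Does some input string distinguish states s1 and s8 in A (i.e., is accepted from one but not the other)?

No

Reachable states from the start: {s0,s1,s4,s6,s7,s8}. Unreachable: {s2,s3,s5} — drop them.
Initial partition by acceptance: {s0,s6} | {s1,s4,s7,s8}.
On input b, block {s0,s6} splits into {s0} and {s6}.
Refine {s1,s4,s7,s8} on symbol b: members go to different blocks, giving {s1,s4,s8} and {s7}.
No further refinement is possible. Final partition (4 blocks): {s0} | {s1,s4,s8} | {s6} | {s7}.
s1 and s8 lie in the same block of the stable partition, so they are equivalent — no string distinguishes them.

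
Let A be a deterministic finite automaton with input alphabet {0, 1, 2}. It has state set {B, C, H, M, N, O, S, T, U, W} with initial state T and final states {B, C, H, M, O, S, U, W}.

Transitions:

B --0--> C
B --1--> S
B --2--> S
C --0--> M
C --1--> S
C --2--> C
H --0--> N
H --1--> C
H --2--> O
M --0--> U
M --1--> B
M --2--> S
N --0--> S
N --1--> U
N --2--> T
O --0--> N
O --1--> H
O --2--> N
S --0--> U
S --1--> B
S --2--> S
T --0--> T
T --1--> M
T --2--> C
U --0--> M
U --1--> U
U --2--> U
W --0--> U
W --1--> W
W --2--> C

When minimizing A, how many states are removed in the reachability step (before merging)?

4

No path from T leads to H, N, O, W; the other 6 states are all reachable.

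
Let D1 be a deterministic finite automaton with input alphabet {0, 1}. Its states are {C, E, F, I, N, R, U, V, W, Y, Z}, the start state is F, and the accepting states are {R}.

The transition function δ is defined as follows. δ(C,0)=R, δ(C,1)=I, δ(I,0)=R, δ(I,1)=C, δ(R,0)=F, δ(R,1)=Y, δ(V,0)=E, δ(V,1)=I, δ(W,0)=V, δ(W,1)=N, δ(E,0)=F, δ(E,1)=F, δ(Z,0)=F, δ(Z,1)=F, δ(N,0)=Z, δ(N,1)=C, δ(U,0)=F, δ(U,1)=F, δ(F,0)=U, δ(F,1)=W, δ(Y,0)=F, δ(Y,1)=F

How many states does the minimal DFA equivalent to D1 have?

All states are reachable from the start state.
Start with accepting vs non-accepting: {R} | {C,E,F,I,N,U,V,W,Y,Z}.
Split {C,E,F,I,N,U,V,W,Y,Z} by δ(·,0) → {E,F,N,U,V,W,Y,Z} and {C,I}.
On input 1, block {E,F,N,U,V,W,Y,Z} splits into {E,F,U,W,Y,Z} and {N,V}.
On input 0, block {E,F,U,W,Y,Z} splits into {E,F,U,Y,Z} and {W}.
On input 1, block {E,F,U,Y,Z} splits into {E,U,Y,Z} and {F}.
No further refinement is possible. Final partition (6 blocks): {R} | {E,U,Y,Z} | {C,I} | {N,V} | {W} | {F}.

6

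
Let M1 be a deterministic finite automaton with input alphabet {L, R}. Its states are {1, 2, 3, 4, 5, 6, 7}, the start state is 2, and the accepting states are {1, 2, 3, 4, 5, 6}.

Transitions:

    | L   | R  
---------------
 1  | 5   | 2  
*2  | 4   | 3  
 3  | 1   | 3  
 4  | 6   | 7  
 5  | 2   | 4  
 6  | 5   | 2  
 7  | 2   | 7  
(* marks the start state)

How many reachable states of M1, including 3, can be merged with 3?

1

Every state is reachable, so we keep all 7.
P0 = {1,2,3,4,5,6} | {7}.
Split {1,2,3,4,5,6} by δ(·,R) → {1,2,3,5,6} and {4}.
On input L, block {1,2,3,5,6} splits into {1,3,5,6} and {2}.
Refine {1,3,5,6} on symbol L: members go to different blocks, giving {1,3,6} and {5}.
Split {1,3,6} by δ(·,L) → {1,6} and {3}.
The partition is now stable with 6 blocks: {1,6} | {7} | {4} | {2} | {5} | {3}.
State 3 belongs to the block {3}, which has 1 states.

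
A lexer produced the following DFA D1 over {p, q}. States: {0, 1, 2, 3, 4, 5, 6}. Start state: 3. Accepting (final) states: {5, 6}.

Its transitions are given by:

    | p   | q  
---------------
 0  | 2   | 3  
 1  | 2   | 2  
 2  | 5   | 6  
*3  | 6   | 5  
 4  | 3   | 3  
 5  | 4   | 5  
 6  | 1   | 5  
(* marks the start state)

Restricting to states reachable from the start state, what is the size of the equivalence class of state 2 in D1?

States {0} cannot be reached from the start state, so discard them.
Start with accepting vs non-accepting: {5,6} | {1,2,3,4}.
On input p, block {1,2,3,4} splits into {1,4} and {2,3}.
Stable partition: {5,6} | {1,4} | {2,3} — 3 equivalence classes.
The equivalence class containing 2 is {2,3}, of size 2.

2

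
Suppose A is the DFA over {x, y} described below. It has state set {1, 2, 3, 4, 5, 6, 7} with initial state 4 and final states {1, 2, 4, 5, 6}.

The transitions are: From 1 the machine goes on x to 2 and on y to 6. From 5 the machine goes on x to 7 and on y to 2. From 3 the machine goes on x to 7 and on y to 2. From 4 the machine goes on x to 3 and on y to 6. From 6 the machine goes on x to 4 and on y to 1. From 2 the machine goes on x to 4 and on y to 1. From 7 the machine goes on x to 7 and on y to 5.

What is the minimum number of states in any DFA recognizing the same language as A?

Every state is reachable, so we keep all 7.
Initial partition by acceptance: {1,2,4,5,6} | {3,7}.
On input x, block {1,2,4,5,6} splits into {1,2,6} and {4,5}.
Split {1,2,6} by δ(·,x) → {2,6} and {1}.
On input y, block {3,7} splits into {3} and {7}.
On input x, block {4,5} splits into {4} and {5}.
No further refinement is possible. Final partition (6 blocks): {2,6} | {3} | {4} | {1} | {7} | {5}.

6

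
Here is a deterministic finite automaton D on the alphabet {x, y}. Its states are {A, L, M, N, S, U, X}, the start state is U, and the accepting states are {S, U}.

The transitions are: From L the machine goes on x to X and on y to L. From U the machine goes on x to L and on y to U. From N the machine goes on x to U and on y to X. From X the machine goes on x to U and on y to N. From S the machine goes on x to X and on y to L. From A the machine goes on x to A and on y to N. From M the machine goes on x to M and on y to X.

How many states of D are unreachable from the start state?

BFS from U reaches {L, N, U, X}; the 3 state(s) A, M, S are never visited.

3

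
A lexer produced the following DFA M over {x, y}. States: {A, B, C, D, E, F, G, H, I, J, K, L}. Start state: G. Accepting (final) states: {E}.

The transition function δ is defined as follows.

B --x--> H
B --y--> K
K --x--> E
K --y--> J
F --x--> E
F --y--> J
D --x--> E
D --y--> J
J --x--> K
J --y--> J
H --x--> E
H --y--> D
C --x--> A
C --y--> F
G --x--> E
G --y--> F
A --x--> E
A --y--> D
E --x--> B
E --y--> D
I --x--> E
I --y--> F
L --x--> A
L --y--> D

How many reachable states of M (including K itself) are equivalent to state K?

First remove the unreachable states {A,C,I,L}; 8 states remain.
P0 = {E} | {B,D,F,G,H,J,K}.
On input x, block {B,D,F,G,H,J,K} splits into {D,F,G,H,K} and {B,J}.
Split {D,F,G,H,K} by δ(·,y) → {D,F,K} and {G,H}.
Split {B,J} by δ(·,x) → {B} and {J}.
No further refinement is possible. Final partition (5 blocks): {E} | {D,F,K} | {B} | {G,H} | {J}.
State K belongs to the block {D,F,K}, which has 3 states.

3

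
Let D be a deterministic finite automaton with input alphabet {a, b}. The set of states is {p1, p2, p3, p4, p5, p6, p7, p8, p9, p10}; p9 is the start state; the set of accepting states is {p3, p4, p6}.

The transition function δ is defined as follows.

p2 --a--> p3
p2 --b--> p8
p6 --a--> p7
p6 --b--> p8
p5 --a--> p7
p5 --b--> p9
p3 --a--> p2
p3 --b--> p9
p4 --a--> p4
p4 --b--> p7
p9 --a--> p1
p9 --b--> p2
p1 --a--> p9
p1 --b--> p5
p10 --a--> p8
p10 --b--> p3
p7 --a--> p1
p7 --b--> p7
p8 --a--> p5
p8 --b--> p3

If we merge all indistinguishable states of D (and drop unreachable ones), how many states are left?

Reachable states from the start: {p1,p2,p3,p5,p7,p8,p9}. Unreachable: {p4,p6,p10} — drop them.
P0 = {p3} | {p1,p2,p5,p7,p8,p9}.
On input a, block {p1,p2,p5,p7,p8,p9} splits into {p1,p5,p7,p8,p9} and {p2}.
Split {p1,p5,p7,p8,p9} by δ(·,b) → {p1,p5,p7} and {p8} and {p9}.
On input a, block {p1,p5,p7} splits into {p5,p7} and {p1}.
Split {p5,p7} by δ(·,a) → {p5} and {p7}.
The partition is now stable with 7 blocks: {p3} | {p5} | {p2} | {p8} | {p9} | {p1} | {p7}.

7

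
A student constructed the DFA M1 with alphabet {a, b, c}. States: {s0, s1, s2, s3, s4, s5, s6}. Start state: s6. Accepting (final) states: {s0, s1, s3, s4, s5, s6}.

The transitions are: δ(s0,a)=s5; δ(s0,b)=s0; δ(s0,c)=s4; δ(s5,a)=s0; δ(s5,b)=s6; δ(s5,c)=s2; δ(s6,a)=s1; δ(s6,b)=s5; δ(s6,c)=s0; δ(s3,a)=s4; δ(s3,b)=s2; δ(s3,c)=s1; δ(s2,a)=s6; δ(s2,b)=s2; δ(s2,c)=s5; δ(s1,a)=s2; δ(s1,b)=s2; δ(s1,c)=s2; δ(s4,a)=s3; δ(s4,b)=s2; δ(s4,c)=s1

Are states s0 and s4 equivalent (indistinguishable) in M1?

No

Every state is reachable, so we keep all 7.
Start with accepting vs non-accepting: {s0,s1,s3,s4,s5,s6} | {s2}.
On input a, block {s0,s1,s3,s4,s5,s6} splits into {s0,s3,s4,s5,s6} and {s1}.
Refine {s0,s3,s4,s5,s6} on symbol a: members go to different blocks, giving {s0,s3,s4,s5} and {s6}.
Refine {s0,s3,s4,s5} on symbol b: members go to different blocks, giving {s3,s4} and {s0} and {s5}.
No further refinement is possible. Final partition (6 blocks): {s3,s4} | {s2} | {s1} | {s6} | {s0} | {s5}.
s0 and s4 end up in different blocks, so they are distinguishable. For instance, the string 'b' is accepted from only s0.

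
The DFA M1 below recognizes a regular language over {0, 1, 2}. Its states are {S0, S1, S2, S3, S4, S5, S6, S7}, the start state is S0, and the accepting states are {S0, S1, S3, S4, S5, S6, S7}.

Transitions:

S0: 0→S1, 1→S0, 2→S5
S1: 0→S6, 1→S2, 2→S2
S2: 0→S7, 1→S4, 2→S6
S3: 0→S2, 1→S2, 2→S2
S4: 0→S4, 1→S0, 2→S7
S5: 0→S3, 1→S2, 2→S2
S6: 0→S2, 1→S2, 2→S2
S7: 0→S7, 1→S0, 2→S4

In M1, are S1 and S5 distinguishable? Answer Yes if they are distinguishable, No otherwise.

Initial partition by acceptance: {S0,S1,S3,S4,S5,S6,S7} | {S2}.
Split {S0,S1,S3,S4,S5,S6,S7} by δ(·,0) → {S0,S1,S4,S5,S7} and {S3,S6}.
Split {S0,S1,S4,S5,S7} by δ(·,0) → {S0,S4,S7} and {S1,S5}.
Split {S0,S4,S7} by δ(·,0) → {S4,S7} and {S0}.
The partition is now stable with 5 blocks: {S4,S7} | {S2} | {S3,S6} | {S1,S5} | {S0}.
S1 and S5 lie in the same block of the stable partition, so they are equivalent — no string distinguishes them.

No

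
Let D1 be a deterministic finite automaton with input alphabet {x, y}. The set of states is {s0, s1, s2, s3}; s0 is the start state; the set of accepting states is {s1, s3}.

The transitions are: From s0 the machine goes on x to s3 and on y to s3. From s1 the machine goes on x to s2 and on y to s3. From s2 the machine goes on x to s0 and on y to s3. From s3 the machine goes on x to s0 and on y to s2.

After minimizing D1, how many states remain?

First remove the unreachable states {s1}; 3 states remain.
Start with accepting vs non-accepting: {s3} | {s0,s2}.
Split {s0,s2} by δ(·,x) → {s0} and {s2}.
The partition is now stable with 3 blocks: {s3} | {s0} | {s2}.

3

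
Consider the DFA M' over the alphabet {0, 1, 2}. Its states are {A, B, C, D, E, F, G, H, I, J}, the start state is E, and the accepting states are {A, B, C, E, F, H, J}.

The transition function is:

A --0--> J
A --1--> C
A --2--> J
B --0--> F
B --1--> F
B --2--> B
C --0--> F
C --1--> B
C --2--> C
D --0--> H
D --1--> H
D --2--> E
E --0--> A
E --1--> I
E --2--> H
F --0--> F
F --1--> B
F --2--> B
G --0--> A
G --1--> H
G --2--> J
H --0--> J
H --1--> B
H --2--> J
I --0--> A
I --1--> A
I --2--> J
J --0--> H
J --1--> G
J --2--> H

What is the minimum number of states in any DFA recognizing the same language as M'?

4

Reachable states from the start: {A,B,C,E,F,G,H,I,J}. Unreachable: {D} — drop them.
Initial partition by acceptance: {A,B,C,E,F,H,J} | {G,I}.
Split {A,B,C,E,F,H,J} by δ(·,1) → {A,B,C,F,H} and {E,J}.
Refine {A,B,C,F,H} on symbol 0: members go to different blocks, giving {B,C,F} and {A,H}.
No further refinement is possible. Final partition (4 blocks): {B,C,F} | {G,I} | {E,J} | {A,H}.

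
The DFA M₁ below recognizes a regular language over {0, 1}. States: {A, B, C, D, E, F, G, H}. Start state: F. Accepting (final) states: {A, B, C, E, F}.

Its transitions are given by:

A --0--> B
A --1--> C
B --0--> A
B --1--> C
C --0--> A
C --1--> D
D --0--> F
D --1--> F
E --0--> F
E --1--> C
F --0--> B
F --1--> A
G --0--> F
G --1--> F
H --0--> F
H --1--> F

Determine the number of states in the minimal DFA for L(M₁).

First remove the unreachable states {E,G,H}; 5 states remain.
Initial partition by acceptance: {A,B,C,F} | {D}.
On input 1, block {A,B,C,F} splits into {A,B,F} and {C}.
On input 1, block {A,B,F} splits into {A,B} and {F}.
No further refinement is possible. Final partition (4 blocks): {A,B} | {D} | {C} | {F}.

4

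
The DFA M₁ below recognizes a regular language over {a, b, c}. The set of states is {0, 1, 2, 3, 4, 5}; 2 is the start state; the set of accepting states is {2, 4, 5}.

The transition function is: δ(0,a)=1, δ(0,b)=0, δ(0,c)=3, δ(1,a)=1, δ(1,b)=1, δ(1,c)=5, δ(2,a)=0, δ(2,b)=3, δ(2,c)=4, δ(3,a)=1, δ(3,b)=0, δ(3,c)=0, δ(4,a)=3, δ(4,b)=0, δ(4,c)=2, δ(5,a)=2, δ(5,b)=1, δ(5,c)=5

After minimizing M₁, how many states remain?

Start with accepting vs non-accepting: {2,4,5} | {0,1,3}.
Refine {2,4,5} on symbol a: members go to different blocks, giving {2,4} and {5}.
Split {0,1,3} by δ(·,c) → {0,3} and {1}.
No further refinement is possible. Final partition (4 blocks): {2,4} | {0,3} | {5} | {1}.

4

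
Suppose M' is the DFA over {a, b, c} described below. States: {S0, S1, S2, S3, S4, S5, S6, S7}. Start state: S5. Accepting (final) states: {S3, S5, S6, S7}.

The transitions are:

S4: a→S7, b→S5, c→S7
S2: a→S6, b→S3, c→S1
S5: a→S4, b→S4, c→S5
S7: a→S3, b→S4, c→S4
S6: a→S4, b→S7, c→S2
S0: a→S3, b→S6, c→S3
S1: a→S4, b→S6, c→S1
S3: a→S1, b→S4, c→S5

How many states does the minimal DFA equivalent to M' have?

7

First remove the unreachable states {S0}; 7 states remain.
P0 = {S3,S5,S6,S7} | {S1,S2,S4}.
Refine {S3,S5,S6,S7} on symbol a: members go to different blocks, giving {S3,S5,S6} and {S7}.
On input b, block {S3,S5,S6} splits into {S3,S5} and {S6}.
Split {S1,S2,S4} by δ(·,a) → {S1} and {S2} and {S4}.
Split {S3,S5} by δ(·,a) → {S3} and {S5}.
No further refinement is possible. Final partition (7 blocks): {S3} | {S1} | {S7} | {S6} | {S2} | {S4} | {S5}.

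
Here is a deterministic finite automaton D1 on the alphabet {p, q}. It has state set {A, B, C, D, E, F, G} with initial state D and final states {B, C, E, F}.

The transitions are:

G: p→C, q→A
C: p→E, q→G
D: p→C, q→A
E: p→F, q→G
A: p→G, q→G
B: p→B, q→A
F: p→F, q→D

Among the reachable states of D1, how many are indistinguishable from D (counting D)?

First remove the unreachable states {B}; 6 states remain.
P0 = {C,E,F} | {A,D,G}.
On input p, block {A,D,G} splits into {D,G} and {A}.
No further refinement is possible. Final partition (3 blocks): {C,E,F} | {D,G} | {A}.
State D belongs to the block {D,G}, which has 2 states.

2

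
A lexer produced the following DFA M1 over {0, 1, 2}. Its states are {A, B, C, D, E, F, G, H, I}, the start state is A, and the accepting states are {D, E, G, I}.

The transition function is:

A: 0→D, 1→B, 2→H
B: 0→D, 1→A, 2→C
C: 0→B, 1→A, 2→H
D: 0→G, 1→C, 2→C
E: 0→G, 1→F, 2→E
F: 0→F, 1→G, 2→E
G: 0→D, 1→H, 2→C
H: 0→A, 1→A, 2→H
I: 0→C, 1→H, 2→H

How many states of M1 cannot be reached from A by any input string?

3

Starting at A and following transitions, the reachable set is {A, B, C, D, G, H}. That leaves E, F, I unreachable — 3 in total.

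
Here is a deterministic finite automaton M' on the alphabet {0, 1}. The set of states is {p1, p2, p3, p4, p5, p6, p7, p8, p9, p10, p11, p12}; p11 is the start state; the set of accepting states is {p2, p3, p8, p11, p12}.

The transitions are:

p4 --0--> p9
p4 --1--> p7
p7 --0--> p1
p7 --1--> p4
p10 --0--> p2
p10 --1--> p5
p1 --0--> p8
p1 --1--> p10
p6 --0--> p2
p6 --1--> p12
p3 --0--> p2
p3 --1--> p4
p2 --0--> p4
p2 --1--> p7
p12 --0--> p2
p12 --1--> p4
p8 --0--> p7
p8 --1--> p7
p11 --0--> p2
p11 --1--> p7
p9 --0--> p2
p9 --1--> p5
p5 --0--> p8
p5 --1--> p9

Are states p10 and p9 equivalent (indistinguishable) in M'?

States {p3,p6,p12} cannot be reached from the start state, so discard them.
Initial partition by acceptance: {p2,p8,p11} | {p1,p4,p5,p7,p9,p10}.
Refine {p2,p8,p11} on symbol 0: members go to different blocks, giving {p2,p8} and {p11}.
Split {p1,p4,p5,p7,p9,p10} by δ(·,0) → {p1,p5,p9,p10} and {p4,p7}.
The partition is now stable with 4 blocks: {p2,p8} | {p1,p5,p9,p10} | {p11} | {p4,p7}.
p10 and p9 lie in the same block of the stable partition, so they are equivalent — no string distinguishes them.

Yes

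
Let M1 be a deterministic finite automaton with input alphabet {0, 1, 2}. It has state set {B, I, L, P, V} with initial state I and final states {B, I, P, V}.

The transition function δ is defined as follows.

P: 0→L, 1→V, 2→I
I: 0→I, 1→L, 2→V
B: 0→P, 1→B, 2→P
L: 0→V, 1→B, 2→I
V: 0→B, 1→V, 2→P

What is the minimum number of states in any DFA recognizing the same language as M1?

5

Every state is reachable, so we keep all 5.
Start with accepting vs non-accepting: {B,I,P,V} | {L}.
Refine {B,I,P,V} on symbol 0: members go to different blocks, giving {B,I,V} and {P}.
Refine {B,I,V} on symbol 0: members go to different blocks, giving {I,V} and {B}.
Refine {I,V} on symbol 0: members go to different blocks, giving {V} and {I}.
The partition is now stable with 5 blocks: {V} | {L} | {P} | {B} | {I}.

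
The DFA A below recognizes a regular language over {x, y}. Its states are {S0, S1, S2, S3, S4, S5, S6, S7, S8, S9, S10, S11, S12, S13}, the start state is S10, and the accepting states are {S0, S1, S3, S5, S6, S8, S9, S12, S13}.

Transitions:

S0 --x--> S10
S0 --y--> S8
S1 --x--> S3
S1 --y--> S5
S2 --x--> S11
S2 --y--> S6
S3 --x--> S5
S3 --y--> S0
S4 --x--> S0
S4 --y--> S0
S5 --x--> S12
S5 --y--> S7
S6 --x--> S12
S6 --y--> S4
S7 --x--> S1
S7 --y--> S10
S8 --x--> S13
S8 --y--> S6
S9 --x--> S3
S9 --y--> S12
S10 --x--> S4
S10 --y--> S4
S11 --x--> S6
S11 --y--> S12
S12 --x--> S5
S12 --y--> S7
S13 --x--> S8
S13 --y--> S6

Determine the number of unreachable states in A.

Starting at S10 and following transitions, the reachable set is {S0, S1, S3, S4, S5, S6, S7, S8, S10, S12, S13}. That leaves S2, S9, S11 unreachable — 3 in total.

3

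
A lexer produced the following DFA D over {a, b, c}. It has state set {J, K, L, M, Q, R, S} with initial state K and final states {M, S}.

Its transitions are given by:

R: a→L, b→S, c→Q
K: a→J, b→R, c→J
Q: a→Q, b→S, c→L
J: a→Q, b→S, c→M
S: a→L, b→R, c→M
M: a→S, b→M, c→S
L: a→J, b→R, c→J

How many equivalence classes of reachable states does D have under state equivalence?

6

All states are reachable from the start state.
P0 = {M,S} | {J,K,L,Q,R}.
Split {M,S} by δ(·,a) → {M} and {S}.
On input b, block {J,K,L,Q,R} splits into {J,Q,R} and {K,L}.
Refine {J,Q,R} on symbol a: members go to different blocks, giving {J,Q} and {R}.
Refine {J,Q} on symbol c: members go to different blocks, giving {Q} and {J}.
Stable partition: {M} | {Q} | {S} | {K,L} | {R} | {J} — 6 equivalence classes.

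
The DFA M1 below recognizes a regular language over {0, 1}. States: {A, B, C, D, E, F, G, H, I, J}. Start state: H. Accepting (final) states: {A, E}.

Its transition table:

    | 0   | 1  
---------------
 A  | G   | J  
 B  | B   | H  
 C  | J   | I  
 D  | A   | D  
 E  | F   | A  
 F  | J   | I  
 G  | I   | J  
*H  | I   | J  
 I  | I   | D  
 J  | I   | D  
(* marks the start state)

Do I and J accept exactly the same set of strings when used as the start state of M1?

States {B,C,E,F} cannot be reached from the start state, so discard them.
P0 = {A} | {D,G,H,I,J}.
Split {D,G,H,I,J} by δ(·,0) → {G,H,I,J} and {D}.
Refine {G,H,I,J} on symbol 1: members go to different blocks, giving {G,H} and {I,J}.
The partition is now stable with 4 blocks: {A} | {G,H} | {D} | {I,J}.
I and J lie in the same block of the stable partition, so they are equivalent — no string distinguishes them.

Yes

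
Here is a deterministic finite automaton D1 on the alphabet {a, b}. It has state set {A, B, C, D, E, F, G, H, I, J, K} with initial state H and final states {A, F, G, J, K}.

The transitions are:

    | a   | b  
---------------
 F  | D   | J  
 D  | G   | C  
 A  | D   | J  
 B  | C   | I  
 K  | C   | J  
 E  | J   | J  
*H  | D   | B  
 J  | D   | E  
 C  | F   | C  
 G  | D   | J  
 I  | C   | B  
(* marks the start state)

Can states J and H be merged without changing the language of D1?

States {A,K} cannot be reached from the start state, so discard them.
Initial partition by acceptance: {F,G,J} | {B,C,D,E,H,I}.
Refine {F,G,J} on symbol b: members go to different blocks, giving {F,G} and {J}.
On input a, block {B,C,D,E,H,I} splits into {B,H,I} and {C,D} and {E}.
The partition is now stable with 5 blocks: {F,G} | {B,H,I} | {J} | {C,D} | {E}.
J and H end up in different blocks, so they are distinguishable. For instance, the string 'ε' is accepted from only J.

No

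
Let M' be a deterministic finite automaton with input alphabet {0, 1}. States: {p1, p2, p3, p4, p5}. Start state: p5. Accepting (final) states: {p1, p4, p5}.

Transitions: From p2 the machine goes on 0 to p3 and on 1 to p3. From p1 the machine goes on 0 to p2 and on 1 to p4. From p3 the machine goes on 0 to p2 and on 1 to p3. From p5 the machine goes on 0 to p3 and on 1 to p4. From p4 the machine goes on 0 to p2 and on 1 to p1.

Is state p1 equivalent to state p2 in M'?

Every state is reachable, so we keep all 5.
Start with accepting vs non-accepting: {p1,p4,p5} | {p2,p3}.
The partition is now stable with 2 blocks: {p1,p4,p5} | {p2,p3}.
p1 and p2 end up in different blocks, so they are distinguishable. For instance, the string 'ε' is accepted from only p1.

No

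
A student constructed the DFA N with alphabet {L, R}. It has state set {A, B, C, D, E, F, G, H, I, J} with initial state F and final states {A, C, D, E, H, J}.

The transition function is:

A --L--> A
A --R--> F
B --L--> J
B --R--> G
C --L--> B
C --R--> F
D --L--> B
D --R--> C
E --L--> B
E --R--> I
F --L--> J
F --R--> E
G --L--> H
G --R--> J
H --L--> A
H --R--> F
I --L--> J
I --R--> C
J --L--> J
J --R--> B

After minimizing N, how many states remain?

6

States {D} cannot be reached from the start state, so discard them.
Initial partition by acceptance: {A,C,E,H,J} | {B,F,G,I}.
Split {A,C,E,H,J} by δ(·,L) → {A,H,J} and {C,E}.
Refine {B,F,G,I} on symbol R: members go to different blocks, giving {F,I} and {B} and {G}.
On input R, block {A,H,J} splits into {A,H} and {J}.
No further refinement is possible. Final partition (6 blocks): {A,H} | {F,I} | {C,E} | {B} | {G} | {J}.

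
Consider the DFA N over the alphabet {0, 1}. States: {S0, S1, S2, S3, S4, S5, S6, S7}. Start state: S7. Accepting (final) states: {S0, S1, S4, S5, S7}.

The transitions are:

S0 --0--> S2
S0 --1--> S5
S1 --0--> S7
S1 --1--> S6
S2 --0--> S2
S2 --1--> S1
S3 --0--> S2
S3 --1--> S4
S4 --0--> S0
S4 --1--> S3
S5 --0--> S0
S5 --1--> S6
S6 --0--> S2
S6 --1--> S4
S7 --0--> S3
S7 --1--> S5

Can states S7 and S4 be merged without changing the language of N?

Initial partition by acceptance: {S0,S1,S4,S5,S7} | {S2,S3,S6}.
Split {S0,S1,S4,S5,S7} by δ(·,0) → {S1,S4,S5} and {S0,S7}.
The partition is now stable with 3 blocks: {S1,S4,S5} | {S2,S3,S6} | {S0,S7}.
S7 and S4 end up in different blocks, so they are distinguishable. For instance, the string '0' is accepted from only S4.

No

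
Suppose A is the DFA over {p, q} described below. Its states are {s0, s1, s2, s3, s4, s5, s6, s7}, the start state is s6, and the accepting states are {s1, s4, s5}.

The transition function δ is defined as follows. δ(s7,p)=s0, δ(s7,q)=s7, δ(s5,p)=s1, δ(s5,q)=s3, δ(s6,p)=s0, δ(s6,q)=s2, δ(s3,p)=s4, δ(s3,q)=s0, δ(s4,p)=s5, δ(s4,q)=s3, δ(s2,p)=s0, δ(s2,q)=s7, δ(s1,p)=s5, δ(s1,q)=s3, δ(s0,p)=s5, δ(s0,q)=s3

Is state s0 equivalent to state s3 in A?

Yes

All states are reachable from the start state.
P0 = {s1,s4,s5} | {s0,s2,s3,s6,s7}.
Split {s0,s2,s3,s6,s7} by δ(·,p) → {s2,s6,s7} and {s0,s3}.
The partition is now stable with 3 blocks: {s1,s4,s5} | {s2,s6,s7} | {s0,s3}.
s0 and s3 lie in the same block of the stable partition, so they are equivalent — no string distinguishes them.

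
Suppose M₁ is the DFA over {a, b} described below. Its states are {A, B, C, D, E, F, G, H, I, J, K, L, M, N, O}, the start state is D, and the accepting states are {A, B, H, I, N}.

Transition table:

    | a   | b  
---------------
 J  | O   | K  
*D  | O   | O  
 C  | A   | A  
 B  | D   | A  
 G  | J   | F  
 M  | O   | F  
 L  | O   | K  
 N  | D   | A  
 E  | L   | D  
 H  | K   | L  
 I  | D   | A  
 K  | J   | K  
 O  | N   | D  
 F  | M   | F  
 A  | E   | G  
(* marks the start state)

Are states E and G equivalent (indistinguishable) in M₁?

Reachable states from the start: {A,D,E,F,G,J,K,L,M,N,O}. Unreachable: {B,C,H,I} — drop them.
P0 = {A,N} | {D,E,F,G,J,K,L,M,O}.
On input b, block {A,N} splits into {A} and {N}.
On input a, block {D,E,F,G,J,K,L,M,O} splits into {D,E,F,G,J,K,L,M} and {O}.
Split {D,E,F,G,J,K,L,M} by δ(·,a) → {D,J,L,M} and {E,F,G,K}.
Split {D,J,L,M} by δ(·,b) → {J,L,M} and {D}.
Split {E,F,G,K} by δ(·,b) → {F,G,K} and {E}.
Stable partition: {A} | {J,L,M} | {N} | {O} | {F,G,K} | {D} | {E} — 7 equivalence classes.
E and G end up in different blocks, so they are distinguishable. For instance, the string 'baa' is accepted from only E.

No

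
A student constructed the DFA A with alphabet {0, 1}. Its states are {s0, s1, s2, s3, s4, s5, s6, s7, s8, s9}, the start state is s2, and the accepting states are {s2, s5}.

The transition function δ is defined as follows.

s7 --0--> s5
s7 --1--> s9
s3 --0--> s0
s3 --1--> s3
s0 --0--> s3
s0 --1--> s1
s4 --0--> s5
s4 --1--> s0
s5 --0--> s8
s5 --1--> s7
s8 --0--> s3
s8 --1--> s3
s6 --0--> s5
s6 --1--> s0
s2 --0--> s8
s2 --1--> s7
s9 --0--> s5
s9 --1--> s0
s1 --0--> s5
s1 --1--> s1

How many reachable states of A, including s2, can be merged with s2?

2

States {s4,s6} cannot be reached from the start state, so discard them.
Initial partition by acceptance: {s2,s5} | {s0,s1,s3,s7,s8,s9}.
On input 0, block {s0,s1,s3,s7,s8,s9} splits into {s0,s3,s8} and {s1,s7,s9}.
On input 1, block {s0,s3,s8} splits into {s3,s8} and {s0}.
Refine {s3,s8} on symbol 0: members go to different blocks, giving {s3} and {s8}.
On input 1, block {s1,s7,s9} splits into {s1,s7} and {s9}.
Refine {s1,s7} on symbol 1: members go to different blocks, giving {s1} and {s7}.
The partition is now stable with 7 blocks: {s2,s5} | {s3} | {s1} | {s0} | {s8} | {s9} | {s7}.
The equivalence class containing s2 is {s2,s5}, of size 2.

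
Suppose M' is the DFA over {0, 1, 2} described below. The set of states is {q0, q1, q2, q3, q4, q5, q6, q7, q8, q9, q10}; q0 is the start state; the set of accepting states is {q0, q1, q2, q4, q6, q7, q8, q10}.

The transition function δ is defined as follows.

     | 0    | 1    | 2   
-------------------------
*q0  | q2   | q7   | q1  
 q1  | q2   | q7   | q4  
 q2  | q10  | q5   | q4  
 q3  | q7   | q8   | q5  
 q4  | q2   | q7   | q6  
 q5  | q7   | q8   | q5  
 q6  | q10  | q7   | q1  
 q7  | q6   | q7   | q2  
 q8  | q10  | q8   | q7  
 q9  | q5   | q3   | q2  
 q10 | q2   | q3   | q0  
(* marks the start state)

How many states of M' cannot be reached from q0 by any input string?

1

BFS from q0 reaches {q0, q1, q2, q3, q4, q5, q6, q7, q8, q10}; the 1 state(s) q9 are never visited.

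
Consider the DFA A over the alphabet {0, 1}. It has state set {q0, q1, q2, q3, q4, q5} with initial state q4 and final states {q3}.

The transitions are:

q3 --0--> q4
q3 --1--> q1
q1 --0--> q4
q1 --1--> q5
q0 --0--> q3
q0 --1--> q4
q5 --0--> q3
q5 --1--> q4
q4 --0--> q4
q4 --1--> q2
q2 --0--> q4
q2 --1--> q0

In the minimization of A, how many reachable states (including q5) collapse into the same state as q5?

All states are reachable from the start state.
Initial partition by acceptance: {q3} | {q0,q1,q2,q4,q5}.
On input 0, block {q0,q1,q2,q4,q5} splits into {q1,q2,q4} and {q0,q5}.
Refine {q1,q2,q4} on symbol 1: members go to different blocks, giving {q1,q2} and {q4}.
No further refinement is possible. Final partition (4 blocks): {q3} | {q1,q2} | {q0,q5} | {q4}.
State q5 belongs to the block {q0,q5}, which has 2 states.

2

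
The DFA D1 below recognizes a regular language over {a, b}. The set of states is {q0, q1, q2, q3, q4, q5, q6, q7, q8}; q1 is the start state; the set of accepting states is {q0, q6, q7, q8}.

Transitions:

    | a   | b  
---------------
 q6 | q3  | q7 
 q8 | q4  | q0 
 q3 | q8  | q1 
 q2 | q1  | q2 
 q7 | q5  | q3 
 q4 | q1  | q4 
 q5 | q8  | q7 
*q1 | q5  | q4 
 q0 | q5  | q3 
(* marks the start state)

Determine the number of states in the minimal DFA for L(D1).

First remove the unreachable states {q2,q6}; 7 states remain.
Initial partition by acceptance: {q0,q7,q8} | {q1,q3,q4,q5}.
On input b, block {q0,q7,q8} splits into {q0,q7} and {q8}.
Split {q1,q3,q4,q5} by δ(·,a) → {q1,q4} and {q3,q5}.
Split {q1,q4} by δ(·,a) → {q1} and {q4}.
Refine {q3,q5} on symbol b: members go to different blocks, giving {q3} and {q5}.
Stable partition: {q0,q7} | {q1} | {q8} | {q3} | {q4} | {q5} — 6 equivalence classes.

6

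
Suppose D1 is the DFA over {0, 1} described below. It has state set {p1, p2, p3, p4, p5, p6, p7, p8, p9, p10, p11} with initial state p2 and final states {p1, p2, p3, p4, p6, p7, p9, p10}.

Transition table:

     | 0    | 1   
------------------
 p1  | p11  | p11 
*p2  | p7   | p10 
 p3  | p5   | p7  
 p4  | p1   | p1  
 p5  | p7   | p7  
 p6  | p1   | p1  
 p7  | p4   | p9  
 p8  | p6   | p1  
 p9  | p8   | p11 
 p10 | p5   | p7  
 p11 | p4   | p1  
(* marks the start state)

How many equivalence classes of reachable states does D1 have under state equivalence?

7

First remove the unreachable states {p3}; 10 states remain.
Initial partition by acceptance: {p1,p2,p4,p6,p7,p9,p10} | {p5,p8,p11}.
Split {p1,p2,p4,p6,p7,p9,p10} by δ(·,0) → {p2,p4,p6,p7} and {p1,p9,p10}.
On input 0, block {p2,p4,p6,p7} splits into {p2,p7} and {p4,p6}.
Split {p2,p7} by δ(·,0) → {p2} and {p7}.
On input 0, block {p5,p8,p11} splits into {p8,p11} and {p5}.
Refine {p1,p9,p10} on symbol 0: members go to different blocks, giving {p1,p9} and {p10}.
Stable partition: {p2} | {p8,p11} | {p1,p9} | {p4,p6} | {p7} | {p5} | {p10} — 7 equivalence classes.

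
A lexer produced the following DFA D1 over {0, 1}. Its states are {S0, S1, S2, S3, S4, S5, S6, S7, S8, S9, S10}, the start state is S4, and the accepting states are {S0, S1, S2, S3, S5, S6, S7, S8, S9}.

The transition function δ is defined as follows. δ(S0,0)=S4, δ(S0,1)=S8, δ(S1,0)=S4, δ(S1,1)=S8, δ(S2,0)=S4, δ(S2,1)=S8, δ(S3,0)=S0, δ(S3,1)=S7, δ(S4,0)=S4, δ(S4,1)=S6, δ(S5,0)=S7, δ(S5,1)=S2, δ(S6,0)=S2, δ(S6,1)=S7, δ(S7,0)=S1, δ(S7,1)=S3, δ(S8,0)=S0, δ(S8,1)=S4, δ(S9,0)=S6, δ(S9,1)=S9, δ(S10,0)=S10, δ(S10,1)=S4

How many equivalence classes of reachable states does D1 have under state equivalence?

Reachable states from the start: {S0,S1,S2,S3,S4,S6,S7,S8}. Unreachable: {S5,S9,S10} — drop them.
Start with accepting vs non-accepting: {S0,S1,S2,S3,S6,S7,S8} | {S4}.
Refine {S0,S1,S2,S3,S6,S7,S8} on symbol 0: members go to different blocks, giving {S3,S6,S7,S8} and {S0,S1,S2}.
On input 1, block {S3,S6,S7,S8} splits into {S3,S6,S7} and {S8}.
No further refinement is possible. Final partition (4 blocks): {S3,S6,S7} | {S4} | {S0,S1,S2} | {S8}.

4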